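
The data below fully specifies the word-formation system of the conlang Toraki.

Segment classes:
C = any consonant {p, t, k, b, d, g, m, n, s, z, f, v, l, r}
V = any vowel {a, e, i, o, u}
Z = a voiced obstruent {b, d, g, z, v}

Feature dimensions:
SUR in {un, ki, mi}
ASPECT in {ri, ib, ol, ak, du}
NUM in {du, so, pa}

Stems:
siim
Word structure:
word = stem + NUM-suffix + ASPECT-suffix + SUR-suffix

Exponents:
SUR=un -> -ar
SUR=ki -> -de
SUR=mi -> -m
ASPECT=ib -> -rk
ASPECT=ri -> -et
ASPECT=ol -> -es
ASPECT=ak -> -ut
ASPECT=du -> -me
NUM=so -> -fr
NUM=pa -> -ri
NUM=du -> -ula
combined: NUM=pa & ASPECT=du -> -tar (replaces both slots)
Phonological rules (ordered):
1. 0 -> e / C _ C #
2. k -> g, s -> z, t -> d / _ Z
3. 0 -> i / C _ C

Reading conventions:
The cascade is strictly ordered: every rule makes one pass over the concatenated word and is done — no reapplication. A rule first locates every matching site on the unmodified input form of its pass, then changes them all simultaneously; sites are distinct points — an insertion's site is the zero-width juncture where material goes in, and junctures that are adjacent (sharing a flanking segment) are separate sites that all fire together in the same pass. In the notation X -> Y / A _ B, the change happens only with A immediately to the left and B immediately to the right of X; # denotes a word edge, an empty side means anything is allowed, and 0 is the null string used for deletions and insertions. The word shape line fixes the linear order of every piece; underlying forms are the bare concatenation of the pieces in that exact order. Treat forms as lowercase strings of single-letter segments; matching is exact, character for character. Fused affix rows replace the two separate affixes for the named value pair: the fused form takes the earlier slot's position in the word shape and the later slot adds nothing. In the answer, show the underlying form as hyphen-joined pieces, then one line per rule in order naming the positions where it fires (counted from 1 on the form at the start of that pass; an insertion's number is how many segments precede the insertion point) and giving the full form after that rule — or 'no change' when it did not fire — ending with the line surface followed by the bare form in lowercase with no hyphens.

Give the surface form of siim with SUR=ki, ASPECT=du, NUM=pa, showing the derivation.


underlying: siim-tar-de
1. 0 -> e / C _ C #: no change
2. k -> g, s -> z, t -> d / _ Z: no change
3. 0 -> i / C _ C: inserts after position(s) 4, 7: siimitaride
surface: siimitaride


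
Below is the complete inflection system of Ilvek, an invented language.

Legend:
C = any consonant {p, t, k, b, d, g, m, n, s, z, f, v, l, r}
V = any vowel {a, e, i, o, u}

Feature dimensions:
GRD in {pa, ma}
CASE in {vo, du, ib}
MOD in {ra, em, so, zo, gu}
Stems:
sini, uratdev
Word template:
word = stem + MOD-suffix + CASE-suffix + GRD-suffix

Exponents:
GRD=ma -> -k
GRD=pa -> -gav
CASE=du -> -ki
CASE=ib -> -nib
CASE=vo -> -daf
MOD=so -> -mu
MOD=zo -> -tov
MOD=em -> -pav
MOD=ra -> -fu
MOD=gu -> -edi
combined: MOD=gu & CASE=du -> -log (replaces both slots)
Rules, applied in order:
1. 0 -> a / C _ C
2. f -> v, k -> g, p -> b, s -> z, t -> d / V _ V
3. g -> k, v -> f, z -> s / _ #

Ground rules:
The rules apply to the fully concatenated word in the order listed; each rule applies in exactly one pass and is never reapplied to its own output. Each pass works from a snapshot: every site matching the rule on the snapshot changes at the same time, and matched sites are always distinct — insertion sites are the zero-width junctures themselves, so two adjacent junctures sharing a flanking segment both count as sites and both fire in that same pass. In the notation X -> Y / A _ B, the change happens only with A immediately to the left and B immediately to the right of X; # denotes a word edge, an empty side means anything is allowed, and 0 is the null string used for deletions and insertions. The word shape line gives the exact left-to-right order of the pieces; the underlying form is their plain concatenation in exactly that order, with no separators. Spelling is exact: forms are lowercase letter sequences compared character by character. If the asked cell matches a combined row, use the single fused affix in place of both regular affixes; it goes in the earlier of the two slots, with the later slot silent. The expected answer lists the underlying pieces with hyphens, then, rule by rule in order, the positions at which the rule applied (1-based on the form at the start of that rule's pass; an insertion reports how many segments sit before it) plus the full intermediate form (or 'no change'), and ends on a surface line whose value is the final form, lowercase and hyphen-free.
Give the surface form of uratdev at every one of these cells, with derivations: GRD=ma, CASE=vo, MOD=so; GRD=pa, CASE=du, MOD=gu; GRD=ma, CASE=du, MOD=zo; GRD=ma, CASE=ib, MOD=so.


cell GRD=ma, CASE=vo, MOD=so:
underlying: uratdev-mu-daf-k
1. 0 -> a / C _ C: inserts after position(s) 4, 7, 12: uratadevamudafak
2. f -> v, k -> g, p -> b, s -> z, t -> d / V _ V: fires at position(s) 4, 14: uradadevamudavak
3. g -> k, v -> f, z -> s / _ #: no change
surface: uradadevamudavak

cell GRD=pa, CASE=du, MOD=gu:
underlying: uratdev-log-gav
1. 0 -> a / C _ C: inserts after position(s) 4, 7, 10: uratadevalogagav
2. f -> v, k -> g, p -> b, s -> z, t -> d / V _ V: fires at position(s) 4: uradadevalogagav
3. g -> k, v -> f, z -> s / _ #: fires at position(s) 16: uradadevalogagaf
surface: uradadevalogagaf

cell GRD=ma, CASE=du, MOD=zo:
underlying: uratdev-tov-ki-k
1. 0 -> a / C _ C: inserts after position(s) 4, 7, 10: uratadevatovakik
2. f -> v, k -> g, p -> b, s -> z, t -> d / V _ V: fires at position(s) 4, 10, 14: uradadevadovagik
3. g -> k, v -> f, z -> s / _ #: no change
surface: uradadevadovagik

cell GRD=ma, CASE=ib, MOD=so:
underlying: uratdev-mu-nib-k
1. 0 -> a / C _ C: inserts after position(s) 4, 7, 12: uratadevamunibak
2. f -> v, k -> g, p -> b, s -> z, t -> d / V _ V: fires at position(s) 4: uradadevamunibak
3. g -> k, v -> f, z -> s / _ #: no change
surface: uradadevamunibak


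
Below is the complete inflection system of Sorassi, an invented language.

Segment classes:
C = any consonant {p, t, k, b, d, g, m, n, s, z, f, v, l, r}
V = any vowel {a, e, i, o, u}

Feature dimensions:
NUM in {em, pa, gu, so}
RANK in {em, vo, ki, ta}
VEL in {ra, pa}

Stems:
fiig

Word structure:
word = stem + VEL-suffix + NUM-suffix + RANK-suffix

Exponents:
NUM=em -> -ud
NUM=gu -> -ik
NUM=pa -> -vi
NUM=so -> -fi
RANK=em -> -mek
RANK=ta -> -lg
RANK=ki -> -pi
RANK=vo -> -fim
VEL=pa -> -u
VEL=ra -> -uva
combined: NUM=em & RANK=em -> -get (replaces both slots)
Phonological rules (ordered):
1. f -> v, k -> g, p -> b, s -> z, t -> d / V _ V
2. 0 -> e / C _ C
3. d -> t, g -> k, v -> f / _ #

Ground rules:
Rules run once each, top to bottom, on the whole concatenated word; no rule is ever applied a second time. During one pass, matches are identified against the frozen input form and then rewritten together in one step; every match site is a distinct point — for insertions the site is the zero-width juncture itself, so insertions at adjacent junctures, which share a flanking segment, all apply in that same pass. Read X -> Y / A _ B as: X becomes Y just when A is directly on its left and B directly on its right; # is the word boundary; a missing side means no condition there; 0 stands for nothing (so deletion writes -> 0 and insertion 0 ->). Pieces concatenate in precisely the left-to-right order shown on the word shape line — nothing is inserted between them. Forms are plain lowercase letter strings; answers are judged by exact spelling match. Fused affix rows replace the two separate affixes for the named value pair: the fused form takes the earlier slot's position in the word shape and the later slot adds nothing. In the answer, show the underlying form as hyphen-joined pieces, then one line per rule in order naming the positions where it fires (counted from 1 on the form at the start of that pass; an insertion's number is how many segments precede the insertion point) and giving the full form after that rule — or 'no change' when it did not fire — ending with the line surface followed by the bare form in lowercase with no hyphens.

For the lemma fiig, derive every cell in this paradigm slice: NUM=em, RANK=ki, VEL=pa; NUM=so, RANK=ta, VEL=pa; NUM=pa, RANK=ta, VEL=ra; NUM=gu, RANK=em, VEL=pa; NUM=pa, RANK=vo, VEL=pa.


cell NUM=em, RANK=ki, VEL=pa:
underlying: fiig-u-ud-pi
1. f -> v, k -> g, p -> b, s -> z, t -> d / V _ V: no change
2. 0 -> e / C _ C: inserts after position(s) 7: fiiguudepi
3. d -> t, g -> k, v -> f / _ #: no change
surface: fiiguudepi

cell NUM=so, RANK=ta, VEL=pa:
underlying: fiig-u-fi-lg
1. f -> v, k -> g, p -> b, s -> z, t -> d / V _ V: fires at position(s) 6: fiiguvilg
2. 0 -> e / C _ C: inserts after position(s) 8: fiiguvileg
3. d -> t, g -> k, v -> f / _ #: fires at position(s) 10: fiiguvilek
surface: fiiguvilek

cell NUM=pa, RANK=ta, VEL=ra:
underlying: fiig-uva-vi-lg
1. f -> v, k -> g, p -> b, s -> z, t -> d / V _ V: no change
2. 0 -> e / C _ C: inserts after position(s) 10: fiiguvavileg
3. d -> t, g -> k, v -> f / _ #: fires at position(s) 12: fiiguvavilek
surface: fiiguvavilek

cell NUM=gu, RANK=em, VEL=pa:
underlying: fiig-u-ik-mek
1. f -> v, k -> g, p -> b, s -> z, t -> d / V _ V: no change
2. 0 -> e / C _ C: inserts after position(s) 7: fiiguikemek
3. d -> t, g -> k, v -> f / _ #: no change
surface: fiiguikemek

cell NUM=pa, RANK=vo, VEL=pa:
underlying: fiig-u-vi-fim
1. f -> v, k -> g, p -> b, s -> z, t -> d / V _ V: fires at position(s) 8: fiiguvivim
2. 0 -> e / C _ C: no change
3. d -> t, g -> k, v -> f / _ #: no change
surface: fiiguvivim


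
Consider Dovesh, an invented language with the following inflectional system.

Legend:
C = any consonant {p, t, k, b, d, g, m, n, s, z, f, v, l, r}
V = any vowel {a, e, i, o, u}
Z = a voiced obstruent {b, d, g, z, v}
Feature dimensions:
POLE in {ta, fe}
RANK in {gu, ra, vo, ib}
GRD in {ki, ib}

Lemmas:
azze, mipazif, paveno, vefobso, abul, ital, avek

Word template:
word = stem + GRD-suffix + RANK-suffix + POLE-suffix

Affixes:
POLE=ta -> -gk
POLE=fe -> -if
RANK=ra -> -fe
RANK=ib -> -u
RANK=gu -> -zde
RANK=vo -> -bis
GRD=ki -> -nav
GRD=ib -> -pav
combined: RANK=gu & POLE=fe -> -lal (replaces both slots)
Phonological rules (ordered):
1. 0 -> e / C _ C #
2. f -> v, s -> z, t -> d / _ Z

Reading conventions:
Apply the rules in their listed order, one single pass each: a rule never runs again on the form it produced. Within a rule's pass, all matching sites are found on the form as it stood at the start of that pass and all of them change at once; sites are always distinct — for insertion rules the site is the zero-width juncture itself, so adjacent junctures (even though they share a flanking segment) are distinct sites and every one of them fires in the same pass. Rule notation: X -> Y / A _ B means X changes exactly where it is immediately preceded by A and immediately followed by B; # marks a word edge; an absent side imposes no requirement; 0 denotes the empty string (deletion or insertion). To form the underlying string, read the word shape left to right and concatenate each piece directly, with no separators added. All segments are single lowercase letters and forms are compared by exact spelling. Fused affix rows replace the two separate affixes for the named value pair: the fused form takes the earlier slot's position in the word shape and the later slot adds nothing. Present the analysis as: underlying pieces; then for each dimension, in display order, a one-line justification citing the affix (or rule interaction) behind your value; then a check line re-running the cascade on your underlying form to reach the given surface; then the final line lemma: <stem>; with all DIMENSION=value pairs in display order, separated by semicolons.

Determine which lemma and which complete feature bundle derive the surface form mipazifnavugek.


underlying: mipazif-nav-u-gk
POLE=ta - signalled by the affix -gk
RANK=ib - signalled by the affix -u
GRD=ki - signalled by the affix -nav
check: mipazifnavugk -> mipazifnavugek -> mipazifnavugek
lemma: mipazif; POLE=ta; RANK=ib; GRD=ki


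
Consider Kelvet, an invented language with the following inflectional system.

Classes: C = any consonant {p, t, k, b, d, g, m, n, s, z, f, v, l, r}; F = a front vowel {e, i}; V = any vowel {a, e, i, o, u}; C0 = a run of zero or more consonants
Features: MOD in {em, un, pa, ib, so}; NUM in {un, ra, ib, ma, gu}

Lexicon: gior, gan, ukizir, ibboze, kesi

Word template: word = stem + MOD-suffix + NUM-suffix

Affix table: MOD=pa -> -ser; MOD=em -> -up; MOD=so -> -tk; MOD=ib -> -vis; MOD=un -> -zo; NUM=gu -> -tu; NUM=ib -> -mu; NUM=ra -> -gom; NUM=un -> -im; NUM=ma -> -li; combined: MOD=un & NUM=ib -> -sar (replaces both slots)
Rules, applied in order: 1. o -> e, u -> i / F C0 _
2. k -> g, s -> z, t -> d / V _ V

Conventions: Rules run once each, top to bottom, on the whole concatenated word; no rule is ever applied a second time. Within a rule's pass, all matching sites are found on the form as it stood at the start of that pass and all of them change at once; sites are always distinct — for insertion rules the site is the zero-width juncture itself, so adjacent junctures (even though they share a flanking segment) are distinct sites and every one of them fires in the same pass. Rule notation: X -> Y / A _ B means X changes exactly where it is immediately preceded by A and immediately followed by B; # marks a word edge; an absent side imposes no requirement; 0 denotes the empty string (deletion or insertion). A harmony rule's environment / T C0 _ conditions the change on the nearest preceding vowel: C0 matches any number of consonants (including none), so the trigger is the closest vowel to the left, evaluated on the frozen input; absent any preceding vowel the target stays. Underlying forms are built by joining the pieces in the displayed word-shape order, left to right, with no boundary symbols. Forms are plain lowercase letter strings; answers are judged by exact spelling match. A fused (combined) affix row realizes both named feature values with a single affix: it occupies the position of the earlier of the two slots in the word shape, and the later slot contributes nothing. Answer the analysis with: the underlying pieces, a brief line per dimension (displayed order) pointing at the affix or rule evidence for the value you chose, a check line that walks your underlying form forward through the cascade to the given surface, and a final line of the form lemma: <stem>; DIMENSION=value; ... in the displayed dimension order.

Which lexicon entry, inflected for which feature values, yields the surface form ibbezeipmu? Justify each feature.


underlying: ibboze-up-mu
MOD=em - signalled by the affix -up
NUM=ib - signalled by the affix -mu
check: ibbozeupmu -> ibbezeipmu -> ibbezeipmu
lemma: ibboze; MOD=em; NUM=ib


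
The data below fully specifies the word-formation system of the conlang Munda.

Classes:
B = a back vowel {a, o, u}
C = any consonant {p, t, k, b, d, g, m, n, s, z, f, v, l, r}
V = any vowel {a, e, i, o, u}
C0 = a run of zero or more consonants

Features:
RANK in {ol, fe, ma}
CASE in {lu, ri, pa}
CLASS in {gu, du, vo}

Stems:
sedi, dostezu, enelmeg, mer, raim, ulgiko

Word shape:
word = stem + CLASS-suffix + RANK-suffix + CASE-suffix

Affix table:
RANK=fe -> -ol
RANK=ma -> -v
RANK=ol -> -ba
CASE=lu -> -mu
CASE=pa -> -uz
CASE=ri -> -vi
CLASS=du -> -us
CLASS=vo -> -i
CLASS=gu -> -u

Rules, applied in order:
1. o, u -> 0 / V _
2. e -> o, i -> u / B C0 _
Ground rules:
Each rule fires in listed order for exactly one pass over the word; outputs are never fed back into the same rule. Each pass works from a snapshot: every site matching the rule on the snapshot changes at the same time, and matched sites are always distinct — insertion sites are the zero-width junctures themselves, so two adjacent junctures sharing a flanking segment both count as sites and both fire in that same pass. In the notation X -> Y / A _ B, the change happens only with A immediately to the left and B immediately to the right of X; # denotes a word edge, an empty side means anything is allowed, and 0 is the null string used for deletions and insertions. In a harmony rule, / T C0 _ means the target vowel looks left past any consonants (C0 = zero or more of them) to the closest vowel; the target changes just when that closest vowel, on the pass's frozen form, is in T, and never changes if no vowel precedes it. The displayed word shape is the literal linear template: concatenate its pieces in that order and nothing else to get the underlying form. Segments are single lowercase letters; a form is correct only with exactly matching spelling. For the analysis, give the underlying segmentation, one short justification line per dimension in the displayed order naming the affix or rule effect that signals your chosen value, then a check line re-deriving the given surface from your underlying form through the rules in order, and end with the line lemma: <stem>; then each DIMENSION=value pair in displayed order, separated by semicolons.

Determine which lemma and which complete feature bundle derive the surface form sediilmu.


underlying: sedi-i-ol-mu
RANK=fe - signalled by the affix -ol
CASE=lu - signalled by the affix -mu
CLASS=vo - signalled by the affix -i
check: sediiolmu -> sediilmu -> sediilmu
lemma: sedi; RANK=fe; CASE=lu; CLASS=vo


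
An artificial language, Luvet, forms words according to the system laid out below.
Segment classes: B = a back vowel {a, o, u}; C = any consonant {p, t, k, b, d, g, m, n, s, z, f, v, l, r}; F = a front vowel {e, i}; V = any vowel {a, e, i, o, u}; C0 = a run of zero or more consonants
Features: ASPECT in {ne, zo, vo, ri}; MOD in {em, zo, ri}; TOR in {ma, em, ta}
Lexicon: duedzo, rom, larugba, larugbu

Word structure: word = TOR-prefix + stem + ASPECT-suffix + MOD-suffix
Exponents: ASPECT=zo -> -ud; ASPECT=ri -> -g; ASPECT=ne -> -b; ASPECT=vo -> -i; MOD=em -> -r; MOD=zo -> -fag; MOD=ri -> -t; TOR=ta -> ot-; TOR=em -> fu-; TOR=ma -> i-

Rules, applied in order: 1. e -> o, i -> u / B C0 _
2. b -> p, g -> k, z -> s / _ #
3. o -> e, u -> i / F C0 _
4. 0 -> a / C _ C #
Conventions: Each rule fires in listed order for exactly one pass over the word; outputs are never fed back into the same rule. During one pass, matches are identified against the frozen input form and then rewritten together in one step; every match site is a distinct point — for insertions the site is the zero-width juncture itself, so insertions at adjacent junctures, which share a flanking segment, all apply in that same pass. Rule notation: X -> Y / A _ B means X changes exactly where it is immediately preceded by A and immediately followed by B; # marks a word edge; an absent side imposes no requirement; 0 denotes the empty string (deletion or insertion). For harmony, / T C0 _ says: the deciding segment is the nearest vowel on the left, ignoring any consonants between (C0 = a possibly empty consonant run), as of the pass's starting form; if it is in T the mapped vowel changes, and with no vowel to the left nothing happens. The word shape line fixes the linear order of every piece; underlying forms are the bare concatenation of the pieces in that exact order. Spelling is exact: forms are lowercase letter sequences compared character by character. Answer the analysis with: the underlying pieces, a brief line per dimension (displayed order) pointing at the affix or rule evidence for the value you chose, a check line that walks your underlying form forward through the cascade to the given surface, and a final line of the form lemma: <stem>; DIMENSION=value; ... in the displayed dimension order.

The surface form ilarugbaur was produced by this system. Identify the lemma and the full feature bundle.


underlying: i-larugba-i-r
ASPECT=vo - signalled by the affix -i
MOD=em - signalled by the affix -r
TOR=ma - signalled by the affix i-
check: ilarugbair -> ilarugbaur -> ilarugbaur -> ilarugbaur -> ilarugbaur
lemma: larugba; ASPECT=vo; MOD=em; TOR=ma


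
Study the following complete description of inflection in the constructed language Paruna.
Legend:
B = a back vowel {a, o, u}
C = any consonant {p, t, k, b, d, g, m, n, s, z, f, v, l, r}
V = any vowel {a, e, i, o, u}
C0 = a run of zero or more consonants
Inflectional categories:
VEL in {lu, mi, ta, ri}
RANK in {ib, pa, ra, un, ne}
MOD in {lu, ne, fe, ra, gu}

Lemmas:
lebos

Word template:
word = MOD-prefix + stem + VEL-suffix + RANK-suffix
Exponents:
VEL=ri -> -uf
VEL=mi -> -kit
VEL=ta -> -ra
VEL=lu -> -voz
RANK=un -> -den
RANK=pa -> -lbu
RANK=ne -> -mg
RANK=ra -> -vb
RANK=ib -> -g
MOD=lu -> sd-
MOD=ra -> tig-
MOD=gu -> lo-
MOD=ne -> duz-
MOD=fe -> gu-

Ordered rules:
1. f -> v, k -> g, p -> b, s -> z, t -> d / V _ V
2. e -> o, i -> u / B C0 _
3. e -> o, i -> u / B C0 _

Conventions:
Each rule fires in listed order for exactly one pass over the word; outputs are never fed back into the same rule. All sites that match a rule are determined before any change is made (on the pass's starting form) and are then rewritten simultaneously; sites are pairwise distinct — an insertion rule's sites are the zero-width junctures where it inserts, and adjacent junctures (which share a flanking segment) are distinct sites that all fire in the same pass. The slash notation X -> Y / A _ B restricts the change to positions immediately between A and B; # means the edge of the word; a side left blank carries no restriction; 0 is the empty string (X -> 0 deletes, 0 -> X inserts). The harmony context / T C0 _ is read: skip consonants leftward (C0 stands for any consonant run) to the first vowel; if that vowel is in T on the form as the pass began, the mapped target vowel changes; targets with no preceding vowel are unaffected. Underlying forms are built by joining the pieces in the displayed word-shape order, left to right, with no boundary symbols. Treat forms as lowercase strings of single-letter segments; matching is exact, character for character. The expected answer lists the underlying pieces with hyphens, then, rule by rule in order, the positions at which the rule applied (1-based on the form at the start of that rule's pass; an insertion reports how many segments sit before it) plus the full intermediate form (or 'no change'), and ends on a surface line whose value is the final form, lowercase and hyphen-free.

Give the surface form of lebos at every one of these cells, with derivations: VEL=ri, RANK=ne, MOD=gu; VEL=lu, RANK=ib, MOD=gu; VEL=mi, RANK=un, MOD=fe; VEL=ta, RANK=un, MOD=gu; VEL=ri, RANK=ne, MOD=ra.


cell VEL=ri, RANK=ne, MOD=gu:
underlying: lo-lebos-uf-mg
1. f -> v, k -> g, p -> b, s -> z, t -> d / V _ V: fires at position(s) 7: lolebozufmg
2. e -> o, i -> u / B C0 _: fires at position(s) 4: lolobozufmg
3. e -> o, i -> u / B C0 _: no change
surface: lolobozufmg

cell VEL=lu, RANK=ib, MOD=gu:
underlying: lo-lebos-voz-g
1. f -> v, k -> g, p -> b, s -> z, t -> d / V _ V: no change
2. e -> o, i -> u / B C0 _: fires at position(s) 4: lolobosvozg
3. e -> o, i -> u / B C0 _: no change
surface: lolobosvozg

cell VEL=mi, RANK=un, MOD=fe:
underlying: gu-lebos-kit-den
1. f -> v, k -> g, p -> b, s -> z, t -> d / V _ V: no change
2. e -> o, i -> u / B C0 _: fires at position(s) 4, 9: guloboskutden
3. e -> o, i -> u / B C0 _: fires at position(s) 12: guloboskutdon
surface: guloboskutdon

cell VEL=ta, RANK=un, MOD=gu:
underlying: lo-lebos-ra-den
1. f -> v, k -> g, p -> b, s -> z, t -> d / V _ V: no change
2. e -> o, i -> u / B C0 _: fires at position(s) 4, 11: lolobosradon
3. e -> o, i -> u / B C0 _: no change
surface: lolobosradon

cell VEL=ri, RANK=ne, MOD=ra:
underlying: tig-lebos-uf-mg
1. f -> v, k -> g, p -> b, s -> z, t -> d / V _ V: fires at position(s) 8: tiglebozufmg
2. e -> o, i -> u / B C0 _: no change
3. e -> o, i -> u / B C0 _: no change
surface: tiglebozufmg


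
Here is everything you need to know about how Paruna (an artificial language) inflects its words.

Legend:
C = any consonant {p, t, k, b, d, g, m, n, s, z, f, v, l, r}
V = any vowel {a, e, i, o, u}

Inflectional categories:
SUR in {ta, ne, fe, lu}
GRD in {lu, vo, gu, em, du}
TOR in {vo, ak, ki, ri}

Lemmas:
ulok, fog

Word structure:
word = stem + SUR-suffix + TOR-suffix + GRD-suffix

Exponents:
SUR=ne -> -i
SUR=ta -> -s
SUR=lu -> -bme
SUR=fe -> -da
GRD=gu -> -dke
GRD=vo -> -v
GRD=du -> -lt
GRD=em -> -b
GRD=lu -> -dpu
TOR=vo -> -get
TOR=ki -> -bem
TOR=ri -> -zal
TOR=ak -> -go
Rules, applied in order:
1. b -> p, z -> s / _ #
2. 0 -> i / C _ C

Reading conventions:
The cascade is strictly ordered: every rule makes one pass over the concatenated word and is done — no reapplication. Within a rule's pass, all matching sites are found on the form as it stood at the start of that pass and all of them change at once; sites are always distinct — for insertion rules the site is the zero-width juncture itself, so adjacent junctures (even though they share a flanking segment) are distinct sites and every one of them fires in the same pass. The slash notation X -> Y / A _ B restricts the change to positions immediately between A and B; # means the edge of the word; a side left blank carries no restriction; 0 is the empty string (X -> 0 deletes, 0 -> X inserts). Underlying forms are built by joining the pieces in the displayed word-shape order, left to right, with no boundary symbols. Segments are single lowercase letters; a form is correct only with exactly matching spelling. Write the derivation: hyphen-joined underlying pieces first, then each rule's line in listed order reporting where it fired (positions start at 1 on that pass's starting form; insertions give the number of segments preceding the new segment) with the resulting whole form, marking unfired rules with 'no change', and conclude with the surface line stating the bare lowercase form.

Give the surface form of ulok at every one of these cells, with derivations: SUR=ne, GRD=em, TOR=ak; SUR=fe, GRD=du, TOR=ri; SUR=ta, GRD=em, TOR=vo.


cell SUR=ne, GRD=em, TOR=ak:
underlying: ulok-i-go-b
1. b -> p, z -> s / _ #: fires at position(s) 8: ulokigop
2. 0 -> i / C _ C: no change
surface: ulokigop

cell SUR=fe, GRD=du, TOR=ri:
underlying: ulok-da-zal-lt
1. b -> p, z -> s / _ #: no change
2. 0 -> i / C _ C: inserts after position(s) 4, 9, 10: ulokidazalilit
surface: ulokidazalilit

cell SUR=ta, GRD=em, TOR=vo:
underlying: ulok-s-get-b
1. b -> p, z -> s / _ #: fires at position(s) 9: uloksgetp
2. 0 -> i / C _ C: inserts after position(s) 4, 5, 8: ulokisigetip
surface: ulokisigetip


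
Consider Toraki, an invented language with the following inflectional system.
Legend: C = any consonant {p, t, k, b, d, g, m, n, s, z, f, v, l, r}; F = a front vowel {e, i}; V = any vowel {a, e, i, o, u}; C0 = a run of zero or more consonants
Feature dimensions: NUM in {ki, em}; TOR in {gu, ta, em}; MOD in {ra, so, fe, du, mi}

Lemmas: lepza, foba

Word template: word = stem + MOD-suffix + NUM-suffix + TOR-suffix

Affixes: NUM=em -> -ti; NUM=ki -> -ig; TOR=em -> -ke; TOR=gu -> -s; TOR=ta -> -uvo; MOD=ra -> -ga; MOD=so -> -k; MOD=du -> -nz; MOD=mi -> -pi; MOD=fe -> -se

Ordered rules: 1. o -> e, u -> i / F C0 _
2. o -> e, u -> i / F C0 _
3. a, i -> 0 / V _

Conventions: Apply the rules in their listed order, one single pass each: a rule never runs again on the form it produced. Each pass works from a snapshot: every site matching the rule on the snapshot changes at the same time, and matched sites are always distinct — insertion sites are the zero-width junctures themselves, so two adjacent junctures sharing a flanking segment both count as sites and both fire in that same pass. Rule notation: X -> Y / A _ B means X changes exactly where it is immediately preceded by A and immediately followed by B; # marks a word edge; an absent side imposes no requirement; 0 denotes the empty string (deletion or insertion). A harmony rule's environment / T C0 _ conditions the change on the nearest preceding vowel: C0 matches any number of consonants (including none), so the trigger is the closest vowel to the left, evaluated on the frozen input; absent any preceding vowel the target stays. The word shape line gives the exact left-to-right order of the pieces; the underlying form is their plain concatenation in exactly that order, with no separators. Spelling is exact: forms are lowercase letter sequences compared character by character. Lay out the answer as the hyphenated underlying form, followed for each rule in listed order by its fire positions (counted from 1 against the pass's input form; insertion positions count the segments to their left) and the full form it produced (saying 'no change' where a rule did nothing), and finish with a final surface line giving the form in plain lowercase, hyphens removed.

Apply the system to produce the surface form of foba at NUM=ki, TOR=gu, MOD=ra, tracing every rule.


underlying: foba-ga-ig-s
1. o -> e, u -> i / F C0 _: no change
2. o -> e, u -> i / F C0 _: no change
3. a, i -> 0 / V _: fires at position(s) 7: fobagags
surface: fobagags


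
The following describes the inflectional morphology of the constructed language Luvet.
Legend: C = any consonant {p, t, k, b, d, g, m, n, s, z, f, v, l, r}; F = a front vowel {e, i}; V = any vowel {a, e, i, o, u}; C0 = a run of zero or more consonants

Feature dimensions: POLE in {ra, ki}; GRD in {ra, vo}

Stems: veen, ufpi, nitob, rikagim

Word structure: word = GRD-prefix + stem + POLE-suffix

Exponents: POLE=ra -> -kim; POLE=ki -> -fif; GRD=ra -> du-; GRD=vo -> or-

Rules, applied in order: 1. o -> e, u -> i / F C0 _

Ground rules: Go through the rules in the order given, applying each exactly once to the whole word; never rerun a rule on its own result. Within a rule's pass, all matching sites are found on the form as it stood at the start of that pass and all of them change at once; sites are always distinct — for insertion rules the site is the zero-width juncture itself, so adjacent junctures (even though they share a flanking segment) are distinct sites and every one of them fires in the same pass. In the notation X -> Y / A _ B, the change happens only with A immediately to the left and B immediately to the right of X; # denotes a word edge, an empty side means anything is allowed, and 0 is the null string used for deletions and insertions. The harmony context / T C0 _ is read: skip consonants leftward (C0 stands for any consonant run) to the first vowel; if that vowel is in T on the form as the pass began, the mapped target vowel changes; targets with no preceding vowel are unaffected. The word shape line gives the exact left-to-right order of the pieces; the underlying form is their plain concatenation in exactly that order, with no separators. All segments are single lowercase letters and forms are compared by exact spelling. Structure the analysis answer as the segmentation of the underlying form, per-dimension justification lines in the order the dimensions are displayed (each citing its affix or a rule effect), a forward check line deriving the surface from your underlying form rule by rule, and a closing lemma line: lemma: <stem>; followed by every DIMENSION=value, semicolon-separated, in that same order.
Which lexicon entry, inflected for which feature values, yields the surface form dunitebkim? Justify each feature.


underlying: du-nitob-kim
POLE=ra - signalled by the affix -kim
GRD=ra - signalled by the affix du-
check: dunitobkim -> dunitebkim
lemma: nitob; POLE=ra; GRD=ra


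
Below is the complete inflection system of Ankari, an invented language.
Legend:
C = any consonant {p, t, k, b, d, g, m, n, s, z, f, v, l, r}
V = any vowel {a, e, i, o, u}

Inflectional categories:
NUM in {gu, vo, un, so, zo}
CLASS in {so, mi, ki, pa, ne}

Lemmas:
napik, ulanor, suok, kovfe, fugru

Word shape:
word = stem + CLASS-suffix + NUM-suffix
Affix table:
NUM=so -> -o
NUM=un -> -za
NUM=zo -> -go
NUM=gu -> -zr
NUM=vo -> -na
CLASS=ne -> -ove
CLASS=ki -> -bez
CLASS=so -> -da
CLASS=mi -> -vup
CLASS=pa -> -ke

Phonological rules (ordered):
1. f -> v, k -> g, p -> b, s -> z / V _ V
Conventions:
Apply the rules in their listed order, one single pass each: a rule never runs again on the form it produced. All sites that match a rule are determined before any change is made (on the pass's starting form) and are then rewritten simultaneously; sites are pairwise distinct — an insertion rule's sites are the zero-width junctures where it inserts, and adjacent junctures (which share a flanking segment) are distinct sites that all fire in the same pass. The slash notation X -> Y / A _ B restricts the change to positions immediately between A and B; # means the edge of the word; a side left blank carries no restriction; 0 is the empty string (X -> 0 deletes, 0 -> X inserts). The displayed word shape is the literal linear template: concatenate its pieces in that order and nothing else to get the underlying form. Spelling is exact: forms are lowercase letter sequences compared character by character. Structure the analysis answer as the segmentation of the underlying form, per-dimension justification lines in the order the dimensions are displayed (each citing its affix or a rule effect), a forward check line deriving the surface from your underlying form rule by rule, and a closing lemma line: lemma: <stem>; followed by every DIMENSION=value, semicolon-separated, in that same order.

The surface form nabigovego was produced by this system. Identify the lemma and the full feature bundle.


underlying: napik-ove-go
NUM=zo - signalled by the affix -go
CLASS=ne - signalled by the affix -ove
check: napikovego -> nabigovego
lemma: napik; NUM=zo; CLASS=ne


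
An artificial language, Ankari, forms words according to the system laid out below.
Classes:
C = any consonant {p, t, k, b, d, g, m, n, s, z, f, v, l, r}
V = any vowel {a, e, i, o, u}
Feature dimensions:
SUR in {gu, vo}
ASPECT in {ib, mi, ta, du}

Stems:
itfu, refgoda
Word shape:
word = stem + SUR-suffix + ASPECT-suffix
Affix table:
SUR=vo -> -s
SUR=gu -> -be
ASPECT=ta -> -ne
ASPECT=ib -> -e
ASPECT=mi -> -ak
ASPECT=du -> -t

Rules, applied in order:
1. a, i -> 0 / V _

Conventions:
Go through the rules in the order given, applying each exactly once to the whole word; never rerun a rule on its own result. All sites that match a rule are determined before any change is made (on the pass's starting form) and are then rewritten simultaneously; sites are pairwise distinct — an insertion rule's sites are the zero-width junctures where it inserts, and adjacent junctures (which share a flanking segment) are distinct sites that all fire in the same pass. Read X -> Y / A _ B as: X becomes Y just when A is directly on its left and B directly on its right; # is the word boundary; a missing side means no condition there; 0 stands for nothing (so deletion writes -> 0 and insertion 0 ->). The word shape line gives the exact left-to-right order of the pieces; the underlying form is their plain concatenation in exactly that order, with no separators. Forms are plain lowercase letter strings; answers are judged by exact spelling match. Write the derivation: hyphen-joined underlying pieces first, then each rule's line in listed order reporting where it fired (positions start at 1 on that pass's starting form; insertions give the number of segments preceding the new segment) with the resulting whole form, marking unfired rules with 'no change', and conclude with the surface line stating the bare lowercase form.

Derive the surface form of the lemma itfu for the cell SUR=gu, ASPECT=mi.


underlying: itfu-be-ak
1. a, i -> 0 / V _: fires at position(s) 7: itfubek
surface: itfubek


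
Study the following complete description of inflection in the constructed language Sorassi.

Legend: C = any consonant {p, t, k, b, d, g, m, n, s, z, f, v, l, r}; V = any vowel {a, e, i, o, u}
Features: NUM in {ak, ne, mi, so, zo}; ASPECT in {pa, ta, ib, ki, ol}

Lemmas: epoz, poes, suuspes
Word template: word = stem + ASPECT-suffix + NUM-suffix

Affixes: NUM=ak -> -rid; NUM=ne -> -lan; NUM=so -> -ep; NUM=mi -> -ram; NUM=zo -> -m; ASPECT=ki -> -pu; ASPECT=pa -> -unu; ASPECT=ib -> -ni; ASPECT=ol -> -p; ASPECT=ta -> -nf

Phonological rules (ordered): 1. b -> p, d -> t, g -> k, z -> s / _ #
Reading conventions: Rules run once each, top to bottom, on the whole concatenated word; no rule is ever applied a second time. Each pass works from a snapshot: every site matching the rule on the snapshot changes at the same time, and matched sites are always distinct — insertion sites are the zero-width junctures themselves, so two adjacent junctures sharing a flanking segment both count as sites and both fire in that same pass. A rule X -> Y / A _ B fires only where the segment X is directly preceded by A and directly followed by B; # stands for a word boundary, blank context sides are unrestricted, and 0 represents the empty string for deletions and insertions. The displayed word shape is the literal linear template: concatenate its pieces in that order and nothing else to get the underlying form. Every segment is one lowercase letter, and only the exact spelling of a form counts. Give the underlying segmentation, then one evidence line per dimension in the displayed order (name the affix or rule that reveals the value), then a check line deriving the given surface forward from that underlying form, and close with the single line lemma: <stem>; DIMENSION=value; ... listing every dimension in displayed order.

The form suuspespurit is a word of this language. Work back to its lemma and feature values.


underlying: suuspes-pu-rid
NUM=ak - signalled by the affix -rid
ASPECT=ki - signalled by the affix -pu
check: suuspespurid -> suuspespurit
lemma: suuspes; NUM=ak; ASPECT=ki


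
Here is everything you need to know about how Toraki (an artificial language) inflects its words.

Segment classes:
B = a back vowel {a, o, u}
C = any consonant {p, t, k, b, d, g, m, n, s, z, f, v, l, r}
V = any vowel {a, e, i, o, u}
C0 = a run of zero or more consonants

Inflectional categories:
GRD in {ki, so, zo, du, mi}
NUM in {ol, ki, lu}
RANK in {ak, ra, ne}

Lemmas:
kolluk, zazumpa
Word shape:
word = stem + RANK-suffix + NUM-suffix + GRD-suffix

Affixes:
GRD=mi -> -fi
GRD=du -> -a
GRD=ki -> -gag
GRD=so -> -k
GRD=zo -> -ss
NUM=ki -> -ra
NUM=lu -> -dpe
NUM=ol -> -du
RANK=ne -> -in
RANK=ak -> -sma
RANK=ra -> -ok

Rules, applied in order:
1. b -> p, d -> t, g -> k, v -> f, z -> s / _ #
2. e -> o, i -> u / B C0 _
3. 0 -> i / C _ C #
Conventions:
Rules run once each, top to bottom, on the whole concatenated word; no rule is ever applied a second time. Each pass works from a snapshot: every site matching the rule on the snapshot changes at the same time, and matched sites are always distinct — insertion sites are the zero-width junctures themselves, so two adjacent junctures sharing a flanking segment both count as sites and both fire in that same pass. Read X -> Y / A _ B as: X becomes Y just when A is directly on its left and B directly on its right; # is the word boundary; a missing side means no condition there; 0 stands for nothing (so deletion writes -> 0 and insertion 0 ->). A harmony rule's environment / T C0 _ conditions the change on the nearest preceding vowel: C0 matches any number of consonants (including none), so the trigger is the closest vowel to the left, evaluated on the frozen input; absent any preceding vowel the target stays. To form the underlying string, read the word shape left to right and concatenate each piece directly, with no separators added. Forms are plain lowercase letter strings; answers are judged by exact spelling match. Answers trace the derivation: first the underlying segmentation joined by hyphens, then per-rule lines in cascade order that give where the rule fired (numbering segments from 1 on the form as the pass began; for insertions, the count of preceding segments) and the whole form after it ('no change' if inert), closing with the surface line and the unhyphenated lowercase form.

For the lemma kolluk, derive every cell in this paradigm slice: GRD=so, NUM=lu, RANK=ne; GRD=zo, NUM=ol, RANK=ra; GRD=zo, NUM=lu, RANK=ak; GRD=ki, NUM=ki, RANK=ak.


cell GRD=so, NUM=lu, RANK=ne:
underlying: kolluk-in-dpe-k
1. b -> p, d -> t, g -> k, v -> f, z -> s / _ #: no change
2. e -> o, i -> u / B C0 _: fires at position(s) 7: kollukundpek
3. 0 -> i / C _ C #: no change
surface: kollukundpek

cell GRD=zo, NUM=ol, RANK=ra:
underlying: kolluk-ok-du-ss
1. b -> p, d -> t, g -> k, v -> f, z -> s / _ #: no change
2. e -> o, i -> u / B C0 _: no change
3. 0 -> i / C _ C #: inserts after position(s) 11: kollukokdusis
surface: kollukokdusis

cell GRD=zo, NUM=lu, RANK=ak:
underlying: kolluk-sma-dpe-ss
1. b -> p, d -> t, g -> k, v -> f, z -> s / _ #: no change
2. e -> o, i -> u / B C0 _: fires at position(s) 12: kolluksmadposs
3. 0 -> i / C _ C #: inserts after position(s) 13: kolluksmadposis
surface: kolluksmadposis

cell GRD=ki, NUM=ki, RANK=ak:
underlying: kolluk-sma-ra-gag
1. b -> p, d -> t, g -> k, v -> f, z -> s / _ #: fires at position(s) 14: kolluksmaragak
2. e -> o, i -> u / B C0 _: no change
3. 0 -> i / C _ C #: no change
surface: kolluksmaragak
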